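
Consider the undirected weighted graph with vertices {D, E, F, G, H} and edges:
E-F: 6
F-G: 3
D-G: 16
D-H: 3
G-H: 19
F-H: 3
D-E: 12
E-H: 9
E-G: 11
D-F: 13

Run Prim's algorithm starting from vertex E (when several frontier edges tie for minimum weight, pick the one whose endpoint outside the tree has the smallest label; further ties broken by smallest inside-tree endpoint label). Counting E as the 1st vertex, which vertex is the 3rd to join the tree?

Prim's algorithm from E:
Step 1: frontier [E-F 6, E-H 9, E-G 11, D-E 12] → take E-F (6); add F.
Step 2: frontier [E-H 9, E-G 11, D-E 12, F-G 3, F-H 3, D-F 13] → take F-G (3); add G.
Step 3: frontier [E-H 9, D-E 12, F-H 3, D-F 13, D-G 16, G-H 19] → take F-H (3); add H.
Step 4: frontier [D-E 12, D-F 13, D-G 16, D-H 3] → take D-H (3); add D.
Vertex order: E, F, G, H, D. The 3rd vertex is G.

G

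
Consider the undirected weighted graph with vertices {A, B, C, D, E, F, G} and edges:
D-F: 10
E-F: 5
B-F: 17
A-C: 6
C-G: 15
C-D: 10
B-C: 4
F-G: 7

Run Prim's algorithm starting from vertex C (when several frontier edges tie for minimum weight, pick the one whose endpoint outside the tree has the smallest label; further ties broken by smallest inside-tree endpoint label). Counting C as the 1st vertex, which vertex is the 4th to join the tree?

D

Prim's algorithm from C:
Step 1: frontier [B-C 4, A-C 6, C-D 10, C-G 15] → take B-C (4); add B.
Step 2: frontier [B-F 17, A-C 6, C-D 10, C-G 15] → take A-C (6); add A.
Step 3: frontier [B-F 17, C-D 10, C-G 15] → take C-D (10); add D.
Step 4: frontier [B-F 17, C-G 15, D-F 10] → take D-F (10); add F.
Step 5: frontier [C-G 15, E-F 5, F-G 7] → take E-F (5); add E.
Step 6: frontier [C-G 15, F-G 7] → take F-G (7); add G.
Vertex order: C, B, A, D, F, E, G. The 4th vertex is D.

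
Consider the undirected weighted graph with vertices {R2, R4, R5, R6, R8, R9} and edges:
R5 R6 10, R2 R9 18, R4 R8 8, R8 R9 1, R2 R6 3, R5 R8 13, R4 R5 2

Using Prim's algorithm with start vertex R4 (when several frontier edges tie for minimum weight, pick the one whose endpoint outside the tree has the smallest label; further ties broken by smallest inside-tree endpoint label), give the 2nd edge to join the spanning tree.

Prim's algorithm from R4:
Step 1: frontier [R4 R5 2, R4 R8 8] → take R4 R5 (2); add R5.
Step 2: frontier [R4 R8 8, R5 R6 10, R5 R8 13] → take R4 R8 (8); add R8.
Step 3: frontier [R5 R6 10, R8 R9 1] → take R8 R9 (1); add R9.
Step 4: frontier [R5 R6 10, R2 R9 18] → take R5 R6 (10); add R6.
Step 5: frontier [R2 R6 3, R2 R9 18] → take R2 R6 (3); add R2.
The 2nd edge added is R4 R8.

R4-R8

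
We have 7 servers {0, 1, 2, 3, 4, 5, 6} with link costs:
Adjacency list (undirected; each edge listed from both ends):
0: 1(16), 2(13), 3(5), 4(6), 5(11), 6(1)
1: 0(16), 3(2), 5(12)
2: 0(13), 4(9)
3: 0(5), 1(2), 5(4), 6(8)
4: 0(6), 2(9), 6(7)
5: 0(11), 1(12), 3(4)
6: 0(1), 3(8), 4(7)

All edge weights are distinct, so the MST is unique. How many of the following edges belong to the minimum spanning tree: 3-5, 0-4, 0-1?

2

Kruskal's algorithm — process edges by increasing weight (ties by edge label):
0-6 (1): add — endpoints in different components.
1-3 (2): add — endpoints in different components.
3-5 (4): add — endpoints in different components.
0-3 (5): add — endpoints in different components.
0-4 (6): add — endpoints in different components.
4-6 (7): skip — 4 and 6 already connected.
3-6 (8): skip — 3 and 6 already connected.
2-4 (9): add — endpoints in different components.
MST edge set: {0-6, 1-3, 3-5, 0-3, 0-4, 2-4}.
Of the listed edges, {3-5, 0-4} are in the MST → 2.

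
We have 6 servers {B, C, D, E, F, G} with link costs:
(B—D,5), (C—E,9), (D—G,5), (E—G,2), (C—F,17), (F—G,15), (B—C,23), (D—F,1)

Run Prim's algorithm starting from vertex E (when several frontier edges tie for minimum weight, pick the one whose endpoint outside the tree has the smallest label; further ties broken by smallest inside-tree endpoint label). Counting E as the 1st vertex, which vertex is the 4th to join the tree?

Grow the tree from E using Prim:
Step 1: cheapest edge leaving the tree is E—G (2); add G.
Step 2: cheapest edge leaving the tree is D—G (5); add D.
Step 3: cheapest edge leaving the tree is D—F (1); add F.
Step 4: cheapest edge leaving the tree is B—D (5); add B.
Step 5: cheapest edge leaving the tree is C—E (9); add C.
Vertex order: E, G, D, F, B, C. The 4th vertex is F.

F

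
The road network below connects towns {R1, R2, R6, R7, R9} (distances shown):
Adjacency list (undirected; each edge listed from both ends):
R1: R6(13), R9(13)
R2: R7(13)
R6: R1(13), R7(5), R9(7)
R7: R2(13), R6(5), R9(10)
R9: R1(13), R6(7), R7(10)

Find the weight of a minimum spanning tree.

Prim, starting at R2.
Step 1: cheapest edge leaving the tree is R2-R7 (13); add R7.
Step 2: cheapest edge leaving the tree is R6-R7 (5); add R6.
Step 3: cheapest edge leaving the tree is R6-R9 (7); add R9.
Step 4: cheapest edge leaving the tree is R1-R6 (13); add R1.
MST edges: R2-R7, R6-R7, R6-R9, R1-R6; total weight 13+5+7+13 = 38.

38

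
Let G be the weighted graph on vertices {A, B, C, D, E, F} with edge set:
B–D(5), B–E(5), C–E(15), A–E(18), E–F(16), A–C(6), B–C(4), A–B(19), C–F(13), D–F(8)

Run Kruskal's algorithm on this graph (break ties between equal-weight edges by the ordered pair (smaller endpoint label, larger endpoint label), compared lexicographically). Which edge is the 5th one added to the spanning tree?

Sort edges by weight, then run Kruskal:
B–C (4): add. Components now {A} {B,C} {D} {E} {F}
B–D (5): add. Components now {A} {B,C,D} {E} {F}
B–E (5): add. Components now {A} {B,C,D,E} {F}
A–C (6): add. Components now {A,B,C,D,E} {F}
D–F (8): add. Components now {A,B,C,D,E,F}
The 5th edge added is D–F.

D-F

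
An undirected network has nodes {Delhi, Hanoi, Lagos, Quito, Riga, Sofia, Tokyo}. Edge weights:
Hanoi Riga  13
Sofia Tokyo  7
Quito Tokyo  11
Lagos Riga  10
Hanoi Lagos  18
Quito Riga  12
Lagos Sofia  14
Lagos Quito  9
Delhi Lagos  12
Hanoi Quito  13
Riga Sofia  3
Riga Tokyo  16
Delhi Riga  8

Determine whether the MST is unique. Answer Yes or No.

No

Sort edges by weight, then run Kruskal:
Riga Sofia (3): add — endpoints in different components.
Sofia Tokyo (7): add — endpoints in different components.
Delhi Riga (8): add — endpoints in different components.
Lagos Quito (9): add — endpoints in different components.
Lagos Riga (10): add — endpoints in different components.
Quito Tokyo (11): skip — Quito and Tokyo already connected.
Delhi Lagos (12): skip — Delhi and Lagos already connected.
Quito Riga (12): skip — Quito and Riga already connected.
Hanoi Quito (13): add — endpoints in different components.
Non-tree edge Hanoi Riga has weight 13, equal to the heaviest edge on its tree cycle — swapping gives another MST of the same weight. Not unique.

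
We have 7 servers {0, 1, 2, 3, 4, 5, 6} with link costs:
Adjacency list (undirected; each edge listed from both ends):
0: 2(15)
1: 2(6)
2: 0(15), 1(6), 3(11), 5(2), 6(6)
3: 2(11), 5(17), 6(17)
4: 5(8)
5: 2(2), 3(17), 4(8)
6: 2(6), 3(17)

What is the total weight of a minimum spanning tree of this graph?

48

Kruskal's algorithm — process edges by increasing weight (ties by edge label):
2-5 (2): add — endpoints in different components.
1-2 (6): add — endpoints in different components.
2-6 (6): add — endpoints in different components.
4-5 (8): add — endpoints in different components.
2-3 (11): add — endpoints in different components.
0-2 (15): add — endpoints in different components.
MST edges: 2-5, 1-2, 2-6, 4-5, 2-3, 0-2; total weight 2+6+6+8+11+15 = 48.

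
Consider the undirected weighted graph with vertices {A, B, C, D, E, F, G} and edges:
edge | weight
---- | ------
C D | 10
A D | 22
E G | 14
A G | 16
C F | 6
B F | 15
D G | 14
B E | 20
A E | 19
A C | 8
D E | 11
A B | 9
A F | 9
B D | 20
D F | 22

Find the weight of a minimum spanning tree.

Prim's algorithm from A:
Step 1: cheapest edge leaving the tree is A C (8); add C.
Step 2: cheapest edge leaving the tree is C F (6); add F.
Step 3: cheapest edge leaving the tree is A B (9); add B.
Step 4: cheapest edge leaving the tree is C D (10); add D.
Step 5: cheapest edge leaving the tree is D E (11); add E.
Step 6: cheapest edge leaving the tree is D G (14); add G.
MST edges: A C, C F, A B, C D, D E, D G; total weight 8+6+9+10+11+14 = 58.

58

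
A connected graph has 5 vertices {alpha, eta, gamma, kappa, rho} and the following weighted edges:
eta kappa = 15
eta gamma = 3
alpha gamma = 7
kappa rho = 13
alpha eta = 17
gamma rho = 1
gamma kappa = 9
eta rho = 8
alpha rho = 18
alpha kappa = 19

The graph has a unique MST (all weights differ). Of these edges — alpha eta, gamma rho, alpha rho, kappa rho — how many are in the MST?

1

Kruskal's algorithm — process edges by increasing weight (ties by edge label):
gamma rho (1): add — endpoints in different components.
eta gamma (3): add — endpoints in different components.
alpha gamma (7): add — endpoints in different components.
eta rho (8): skip — rho and eta already connected.
gamma kappa (9): add — endpoints in different components.
MST edge set: {gamma rho, eta gamma, alpha gamma, gamma kappa}.
Of the listed edges, {gamma rho} are in the MST → 1.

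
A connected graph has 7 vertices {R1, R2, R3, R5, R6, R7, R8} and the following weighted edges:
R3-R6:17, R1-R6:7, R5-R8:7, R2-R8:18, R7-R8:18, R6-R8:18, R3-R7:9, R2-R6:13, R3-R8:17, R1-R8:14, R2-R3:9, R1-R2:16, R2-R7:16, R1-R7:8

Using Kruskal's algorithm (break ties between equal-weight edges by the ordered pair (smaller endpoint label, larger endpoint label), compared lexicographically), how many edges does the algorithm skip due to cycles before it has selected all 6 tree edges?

1

Sort edges by weight, then run Kruskal:
R1-R6 (7): add — endpoints in different components.
R5-R8 (7): add — endpoints in different components.
R1-R7 (8): add — endpoints in different components.
R2-R3 (9): add — endpoints in different components.
R3-R7 (9): add — endpoints in different components.
R2-R6 (13): skip — R6 and R2 already connected.
R1-R8 (14): add — endpoints in different components.
Edges rejected before the tree was complete: 1.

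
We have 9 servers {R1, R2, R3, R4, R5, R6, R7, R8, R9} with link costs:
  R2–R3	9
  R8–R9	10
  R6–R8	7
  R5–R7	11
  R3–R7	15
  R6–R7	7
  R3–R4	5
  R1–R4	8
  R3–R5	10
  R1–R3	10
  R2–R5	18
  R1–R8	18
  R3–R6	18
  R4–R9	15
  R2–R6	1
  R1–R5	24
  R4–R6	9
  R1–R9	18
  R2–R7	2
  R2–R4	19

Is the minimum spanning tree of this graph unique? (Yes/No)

No

Kruskal's algorithm — process edges by increasing weight (ties by edge label):
R2–R6 (1): add — endpoints in different components.
R2–R7 (2): add — endpoints in different components.
R3–R4 (5): add — endpoints in different components.
R6–R7 (7): skip — R6 and R7 already connected.
R6–R8 (7): add — endpoints in different components.
R1–R4 (8): add — endpoints in different components.
R2–R3 (9): add — endpoints in different components.
R4–R6 (9): skip — R6 and R4 already connected.
R1–R3 (10): skip — R1 and R3 already connected.
R3–R5 (10): add — endpoints in different components.
R8–R9 (10): add — endpoints in different components.
Non-tree edge R4–R6 has weight 9, equal to the heaviest edge on its tree cycle — swapping gives another MST of the same weight. Not unique.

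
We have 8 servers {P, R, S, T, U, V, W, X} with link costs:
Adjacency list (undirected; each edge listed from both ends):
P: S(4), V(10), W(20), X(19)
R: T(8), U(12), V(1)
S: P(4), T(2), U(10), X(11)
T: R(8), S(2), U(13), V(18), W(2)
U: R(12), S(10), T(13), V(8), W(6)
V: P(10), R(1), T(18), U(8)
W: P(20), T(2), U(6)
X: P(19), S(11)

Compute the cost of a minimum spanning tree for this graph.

Grow the tree from P using Prim:
Step 1: cheapest edge leaving the tree is P–S (4); add S.
Step 2: cheapest edge leaving the tree is S–T (2); add T.
Step 3: cheapest edge leaving the tree is T–W (2); add W.
Step 4: cheapest edge leaving the tree is U–W (6); add U.
Step 5: cheapest edge leaving the tree is R–T (8); add R.
Step 6: cheapest edge leaving the tree is R–V (1); add V.
Step 7: cheapest edge leaving the tree is S–X (11); add X.
MST edges: P–S, S–T, T–W, U–W, R–T, R–V, S–X; total weight 4+2+2+6+8+1+11 = 34.

34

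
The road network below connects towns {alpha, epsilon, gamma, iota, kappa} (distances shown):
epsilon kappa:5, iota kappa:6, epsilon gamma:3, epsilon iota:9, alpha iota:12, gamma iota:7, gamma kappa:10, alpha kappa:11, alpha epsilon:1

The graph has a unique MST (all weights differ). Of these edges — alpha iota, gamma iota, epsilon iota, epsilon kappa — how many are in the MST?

Kruskal: consider edges lightest-first.
alpha epsilon (1): add — endpoints in different components.
epsilon gamma (3): add — endpoints in different components.
epsilon kappa (5): add — endpoints in different components.
iota kappa (6): add — endpoints in different components.
MST edge set: {alpha epsilon, epsilon gamma, epsilon kappa, iota kappa}.
Of the listed edges, {epsilon kappa} are in the MST → 1.

1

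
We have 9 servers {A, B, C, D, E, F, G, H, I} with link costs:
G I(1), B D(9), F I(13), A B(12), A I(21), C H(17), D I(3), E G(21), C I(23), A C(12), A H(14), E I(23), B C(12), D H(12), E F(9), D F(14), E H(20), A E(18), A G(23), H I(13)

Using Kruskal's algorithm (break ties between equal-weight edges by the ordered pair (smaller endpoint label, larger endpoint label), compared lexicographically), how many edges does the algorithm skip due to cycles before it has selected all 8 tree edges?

Kruskal: consider edges lightest-first.
G I (1): add — endpoints in different components.
D I (3): add — endpoints in different components.
B D (9): add — endpoints in different components.
E F (9): add — endpoints in different components.
A B (12): add — endpoints in different components.
A C (12): add — endpoints in different components.
B C (12): skip — B and C already connected.
D H (12): add — endpoints in different components.
F I (13): add — endpoints in different components.
Edges rejected before the tree was complete: 1.

1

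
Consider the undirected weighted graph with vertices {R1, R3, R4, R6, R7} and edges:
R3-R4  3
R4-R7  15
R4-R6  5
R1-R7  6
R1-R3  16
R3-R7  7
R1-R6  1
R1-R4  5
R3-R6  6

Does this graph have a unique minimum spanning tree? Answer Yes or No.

Kruskal's algorithm — process edges by increasing weight (ties by edge label):
R1-R6 (1): add — endpoints in different components.
R3-R4 (3): add — endpoints in different components.
R1-R4 (5): add — endpoints in different components.
R4-R6 (5): skip — R6 and R4 already connected.
R1-R7 (6): add — endpoints in different components.
Non-tree edge R4-R6 has weight 5, equal to the heaviest edge on its tree cycle — swapping gives another MST of the same weight. Not unique.

No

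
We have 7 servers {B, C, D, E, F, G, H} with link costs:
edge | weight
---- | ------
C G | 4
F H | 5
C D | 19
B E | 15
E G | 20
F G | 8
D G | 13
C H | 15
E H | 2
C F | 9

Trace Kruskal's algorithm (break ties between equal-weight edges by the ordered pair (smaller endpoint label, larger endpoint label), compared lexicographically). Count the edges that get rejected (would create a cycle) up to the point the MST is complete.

Kruskal's algorithm — process edges by increasing weight (ties by edge label):
E H (2): add. Components now {B} {C} {D} {E,H} {F} {G}
C G (4): add. Components now {B} {C,G} {D} {E,H} {F}
F H (5): add. Components now {B} {C,G} {D} {E,F,H}
F G (8): add. Components now {B} {C,E,F,G,H} {D}
C F (9): skip — C and F already connected.
D G (13): add. Components now {B} {C,D,E,F,G,H}
B E (15): add. Components now {B,C,D,E,F,G,H}
Edges rejected before the tree was complete: 1.

1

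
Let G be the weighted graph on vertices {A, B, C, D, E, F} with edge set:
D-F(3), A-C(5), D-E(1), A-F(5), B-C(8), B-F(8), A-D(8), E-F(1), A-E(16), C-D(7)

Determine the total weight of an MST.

20

Kruskal: consider edges lightest-first.
D-E (1): add. Components now {A} {B} {C} {D,E} {F}
E-F (1): add. Components now {A} {B} {C} {D,E,F}
D-F (3): skip — D and F already connected.
A-C (5): add. Components now {A,C} {B} {D,E,F}
A-F (5): add. Components now {A,C,D,E,F} {B}
C-D (7): skip — C and D already connected.
A-D (8): skip — A and D already connected.
B-C (8): add. Components now {A,B,C,D,E,F}
MST edges: D-E, E-F, A-C, A-F, B-C; total weight 1+1+5+5+8 = 20.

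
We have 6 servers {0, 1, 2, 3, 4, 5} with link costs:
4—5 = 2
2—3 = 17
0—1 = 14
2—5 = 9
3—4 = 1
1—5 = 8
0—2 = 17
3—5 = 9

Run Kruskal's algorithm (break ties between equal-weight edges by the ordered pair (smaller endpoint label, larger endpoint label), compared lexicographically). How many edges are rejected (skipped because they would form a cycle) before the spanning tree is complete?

1

Sort edges by weight, then run Kruskal:
3—4 (1): add. Components now {0} {1} {2} {3,4} {5}
4—5 (2): add. Components now {0} {1} {2} {3,4,5}
1—5 (8): add. Components now {0} {1,3,4,5} {2}
2—5 (9): add. Components now {0} {1,2,3,4,5}
3—5 (9): skip — 3 and 5 already connected.
0—1 (14): add. Components now {0,1,2,3,4,5}
Edges rejected before the tree was complete: 1.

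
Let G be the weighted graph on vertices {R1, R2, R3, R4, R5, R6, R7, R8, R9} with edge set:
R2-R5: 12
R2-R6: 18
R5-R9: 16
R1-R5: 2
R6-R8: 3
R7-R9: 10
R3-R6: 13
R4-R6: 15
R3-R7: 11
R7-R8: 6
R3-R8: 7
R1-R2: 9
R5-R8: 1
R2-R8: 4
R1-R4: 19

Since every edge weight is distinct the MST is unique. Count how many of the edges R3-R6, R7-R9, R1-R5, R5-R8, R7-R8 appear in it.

Kruskal's algorithm — process edges by increasing weight (ties by edge label):
R5-R8 (1): add — endpoints in different components.
R1-R5 (2): add — endpoints in different components.
R6-R8 (3): add — endpoints in different components.
R2-R8 (4): add — endpoints in different components.
R7-R8 (6): add — endpoints in different components.
R3-R8 (7): add — endpoints in different components.
R1-R2 (9): skip — R2 and R1 already connected.
R7-R9 (10): add — endpoints in different components.
R3-R7 (11): skip — R3 and R7 already connected.
R2-R5 (12): skip — R5 and R2 already connected.
R3-R6 (13): skip — R3 and R6 already connected.
R4-R6 (15): add — endpoints in different components.
MST edge set: {R5-R8, R1-R5, R6-R8, R2-R8, R7-R8, R3-R8, R7-R9, R4-R6}.
Of the listed edges, {R7-R9, R1-R5, R5-R8, R7-R8} are in the MST → 4.

4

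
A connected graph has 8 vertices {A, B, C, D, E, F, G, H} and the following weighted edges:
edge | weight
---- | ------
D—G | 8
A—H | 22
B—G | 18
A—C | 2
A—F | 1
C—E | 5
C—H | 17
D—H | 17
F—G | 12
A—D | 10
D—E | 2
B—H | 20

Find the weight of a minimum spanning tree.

Prim's algorithm from C:
Step 1: frontier [A—C 2, C—E 5, C—H 17] → take A—C (2); add A.
Step 2: frontier [A—F 1, A—D 10, A—H 22, C—E 5, C—H 17] → take A—F (1); add F.
Step 3: frontier [A—D 10, A—H 22, C—E 5, C—H 17, F—G 12] → take C—E (5); add E.
Step 4: frontier [A—D 10, A—H 22, C—H 17, D—E 2, F—G 12] → take D—E (2); add D.
Step 5: frontier [A—H 22, C—H 17, D—G 8, D—H 17, F—G 12] → take D—G (8); add G.
Step 6: frontier [A—H 22, C—H 17, D—H 17, B—G 18] → take C—H (17); add H.
Step 7: frontier [B—G 18, B—H 20] → take B—G (18); add B.
MST edges: A—C, A—F, C—E, D—E, D—G, C—H, B—G; total weight 2+1+5+2+8+17+18 = 53.

53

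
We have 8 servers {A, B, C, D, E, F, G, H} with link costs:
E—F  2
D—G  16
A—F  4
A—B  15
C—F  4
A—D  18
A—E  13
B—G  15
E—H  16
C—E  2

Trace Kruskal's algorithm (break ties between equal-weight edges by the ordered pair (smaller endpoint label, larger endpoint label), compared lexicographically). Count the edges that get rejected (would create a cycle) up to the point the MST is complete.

Sort edges by weight, then run Kruskal:
C—E (2): add — endpoints in different components.
E—F (2): add — endpoints in different components.
A—F (4): add — endpoints in different components.
C—F (4): skip — C and F already connected.
A—E (13): skip — A and E already connected.
A—B (15): add — endpoints in different components.
B—G (15): add — endpoints in different components.
D—G (16): add — endpoints in different components.
E—H (16): add — endpoints in different components.
Edges rejected before the tree was complete: 2.

2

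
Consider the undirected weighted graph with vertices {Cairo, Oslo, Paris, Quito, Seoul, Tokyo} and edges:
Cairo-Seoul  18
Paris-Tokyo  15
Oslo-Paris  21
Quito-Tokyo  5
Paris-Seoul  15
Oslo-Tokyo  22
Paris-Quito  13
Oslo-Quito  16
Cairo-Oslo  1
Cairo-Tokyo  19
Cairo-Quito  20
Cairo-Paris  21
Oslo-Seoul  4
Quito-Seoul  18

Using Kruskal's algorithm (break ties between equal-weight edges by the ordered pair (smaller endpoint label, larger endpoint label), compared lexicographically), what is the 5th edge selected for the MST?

Kruskal: consider edges lightest-first.
Cairo-Oslo (1): add — endpoints in different components.
Oslo-Seoul (4): add — endpoints in different components.
Quito-Tokyo (5): add — endpoints in different components.
Paris-Quito (13): add — endpoints in different components.
Paris-Seoul (15): add — endpoints in different components.
The 5th edge added is Paris-Seoul.

Paris-Seoul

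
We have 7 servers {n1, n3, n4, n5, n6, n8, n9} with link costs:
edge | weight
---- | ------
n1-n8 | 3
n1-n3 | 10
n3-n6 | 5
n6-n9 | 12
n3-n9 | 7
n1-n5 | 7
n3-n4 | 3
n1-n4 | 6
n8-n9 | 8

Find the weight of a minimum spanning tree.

Prim, starting at n9.
Step 1: cheapest edge leaving the tree is n3-n9 (7); add n3.
Step 2: cheapest edge leaving the tree is n3-n4 (3); add n4.
Step 3: cheapest edge leaving the tree is n3-n6 (5); add n6.
Step 4: cheapest edge leaving the tree is n1-n4 (6); add n1.
Step 5: cheapest edge leaving the tree is n1-n8 (3); add n8.
Step 6: cheapest edge leaving the tree is n1-n5 (7); add n5.
MST edges: n3-n9, n3-n4, n3-n6, n1-n4, n1-n8, n1-n5; total weight 7+3+5+6+3+7 = 31.

31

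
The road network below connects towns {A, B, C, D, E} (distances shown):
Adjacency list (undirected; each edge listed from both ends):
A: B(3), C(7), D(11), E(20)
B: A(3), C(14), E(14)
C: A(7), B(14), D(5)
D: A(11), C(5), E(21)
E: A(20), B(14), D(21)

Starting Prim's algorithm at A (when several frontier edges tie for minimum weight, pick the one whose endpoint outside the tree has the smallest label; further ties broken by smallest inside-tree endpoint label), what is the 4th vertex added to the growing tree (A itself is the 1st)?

Prim's algorithm from A:
Step 1: cheapest edge leaving the tree is A B (3); add B.
Step 2: cheapest edge leaving the tree is A C (7); add C.
Step 3: cheapest edge leaving the tree is C D (5); add D.
Step 4: cheapest edge leaving the tree is B E (14); add E.
Vertex order: A, B, C, D, E. The 4th vertex is D.

D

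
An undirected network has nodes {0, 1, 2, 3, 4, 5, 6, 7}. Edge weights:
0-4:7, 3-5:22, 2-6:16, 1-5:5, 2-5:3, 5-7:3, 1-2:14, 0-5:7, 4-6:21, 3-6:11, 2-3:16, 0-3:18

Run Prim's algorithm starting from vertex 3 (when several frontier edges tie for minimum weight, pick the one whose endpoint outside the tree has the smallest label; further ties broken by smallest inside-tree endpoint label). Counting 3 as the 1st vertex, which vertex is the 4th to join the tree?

Prim, starting at 3.
Step 1: frontier [3-6 11, 2-3 16, 0-3 18, 3-5 22] → take 3-6 (11); add 6.
Step 2: frontier [2-3 16, 0-3 18, 3-5 22, 2-6 16, 4-6 21] → take 2-3 (16); add 2.
Step 3: frontier [2-5 3, 1-2 14, 0-3 18, 3-5 22, 4-6 21] → take 2-5 (3); add 5.
Step 4: frontier [1-2 14, 0-3 18, 5-7 3, 1-5 5, 0-5 7, 4-6 21] → take 5-7 (3); add 7.
Step 5: frontier [1-2 14, 0-3 18, 1-5 5, 0-5 7, 4-6 21] → take 1-5 (5); add 1.
Step 6: frontier [0-3 18, 0-5 7, 4-6 21] → take 0-5 (7); add 0.
Step 7: frontier [0-4 7, 4-6 21] → take 0-4 (7); add 4.
Vertex order: 3, 6, 2, 5, 7, 1, 0, 4. The 4th vertex is 5.

5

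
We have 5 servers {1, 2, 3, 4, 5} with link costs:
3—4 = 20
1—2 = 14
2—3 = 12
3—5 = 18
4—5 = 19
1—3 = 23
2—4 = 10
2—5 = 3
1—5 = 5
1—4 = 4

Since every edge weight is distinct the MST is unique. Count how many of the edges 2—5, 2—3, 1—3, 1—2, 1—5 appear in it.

3

Kruskal's algorithm — process edges by increasing weight (ties by edge label):
2—5 (3): add — endpoints in different components.
1—4 (4): add — endpoints in different components.
1—5 (5): add — endpoints in different components.
2—4 (10): skip — 2 and 4 already connected.
2—3 (12): add — endpoints in different components.
MST edge set: {2—5, 1—4, 1—5, 2—3}.
Of the listed edges, {2—5, 2—3, 1—5} are in the MST → 3.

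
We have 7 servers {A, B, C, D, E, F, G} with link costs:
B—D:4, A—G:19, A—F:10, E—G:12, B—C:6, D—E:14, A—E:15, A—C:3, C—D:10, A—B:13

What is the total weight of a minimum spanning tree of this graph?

49

Grow the tree from G using Prim:
Step 1: frontier [E—G 12, A—G 19] → take E—G (12); add E.
Step 2: frontier [D—E 14, A—E 15, A—G 19] → take D—E (14); add D.
Step 3: frontier [B—D 4, C—D 10, A—E 15, A—G 19] → take B—D (4); add B.
Step 4: frontier [B—C 6, A—B 13, C—D 10, A—E 15, A—G 19] → take B—C (6); add C.
Step 5: frontier [A—B 13, A—C 3, A—E 15, A—G 19] → take A—C (3); add A.
Step 6: frontier [A—F 10] → take A—F (10); add F.
MST edges: E—G, D—E, B—D, B—C, A—C, A—F; total weight 12+14+4+6+3+10 = 49.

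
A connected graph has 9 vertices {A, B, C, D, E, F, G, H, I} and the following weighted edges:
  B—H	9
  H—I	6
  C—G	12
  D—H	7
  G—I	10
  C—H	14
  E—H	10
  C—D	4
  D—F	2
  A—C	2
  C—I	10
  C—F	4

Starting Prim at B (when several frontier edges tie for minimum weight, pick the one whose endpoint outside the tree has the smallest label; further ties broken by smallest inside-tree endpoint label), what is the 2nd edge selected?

H-I

Prim, starting at B.
Step 1: cheapest edge leaving the tree is B—H (9); add H.
Step 2: cheapest edge leaving the tree is H—I (6); add I.
Step 3: cheapest edge leaving the tree is D—H (7); add D.
Step 4: cheapest edge leaving the tree is D—F (2); add F.
Step 5: cheapest edge leaving the tree is C—D (4); add C.
Step 6: cheapest edge leaving the tree is A—C (2); add A.
Step 7: cheapest edge leaving the tree is E—H (10); add E.
Step 8: cheapest edge leaving the tree is G—I (10); add G.
The 2nd edge added is H—I.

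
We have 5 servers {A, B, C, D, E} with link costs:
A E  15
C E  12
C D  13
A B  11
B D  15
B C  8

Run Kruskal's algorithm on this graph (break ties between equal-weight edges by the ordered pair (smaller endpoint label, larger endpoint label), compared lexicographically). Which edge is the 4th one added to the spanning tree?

Sort edges by weight, then run Kruskal:
B C (8): add — endpoints in different components.
A B (11): add — endpoints in different components.
C E (12): add — endpoints in different components.
C D (13): add — endpoints in different components.
The 4th edge added is C D.

C-D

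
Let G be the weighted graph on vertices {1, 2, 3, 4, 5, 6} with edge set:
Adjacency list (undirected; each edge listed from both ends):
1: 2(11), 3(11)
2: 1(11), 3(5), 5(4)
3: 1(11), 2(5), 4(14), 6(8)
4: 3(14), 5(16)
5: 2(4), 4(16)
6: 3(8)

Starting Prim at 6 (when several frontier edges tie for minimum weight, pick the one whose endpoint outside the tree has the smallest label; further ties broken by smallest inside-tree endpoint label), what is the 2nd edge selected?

2-3

Prim, starting at 6.
Step 1: cheapest edge leaving the tree is 3-6 (8); add 3.
Step 2: cheapest edge leaving the tree is 2-3 (5); add 2.
Step 3: cheapest edge leaving the tree is 2-5 (4); add 5.
Step 4: cheapest edge leaving the tree is 1-2 (11); add 1.
Step 5: cheapest edge leaving the tree is 3-4 (14); add 4.
The 2nd edge added is 2-3.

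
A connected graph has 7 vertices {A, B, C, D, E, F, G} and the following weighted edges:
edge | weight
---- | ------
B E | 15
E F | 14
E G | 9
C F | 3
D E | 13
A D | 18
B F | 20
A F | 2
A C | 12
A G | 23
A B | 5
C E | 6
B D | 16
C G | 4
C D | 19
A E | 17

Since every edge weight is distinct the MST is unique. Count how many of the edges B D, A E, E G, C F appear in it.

1

Kruskal's algorithm — process edges by increasing weight (ties by edge label):
A F (2): add — endpoints in different components.
C F (3): add — endpoints in different components.
C G (4): add — endpoints in different components.
A B (5): add — endpoints in different components.
C E (6): add — endpoints in different components.
E G (9): skip — E and G already connected.
A C (12): skip — A and C already connected.
D E (13): add — endpoints in different components.
MST edge set: {A F, C F, C G, A B, C E, D E}.
Of the listed edges, {C F} are in the MST → 1.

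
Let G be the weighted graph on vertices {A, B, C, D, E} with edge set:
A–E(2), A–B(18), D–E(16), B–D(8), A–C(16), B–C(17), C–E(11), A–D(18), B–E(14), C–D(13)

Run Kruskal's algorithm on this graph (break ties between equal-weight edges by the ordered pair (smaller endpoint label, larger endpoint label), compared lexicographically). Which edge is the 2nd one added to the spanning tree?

B-D

Sort edges by weight, then run Kruskal:
A–E (2): add — endpoints in different components.
B–D (8): add — endpoints in different components.
C–E (11): add — endpoints in different components.
C–D (13): add — endpoints in different components.
The 2nd edge added is B–D.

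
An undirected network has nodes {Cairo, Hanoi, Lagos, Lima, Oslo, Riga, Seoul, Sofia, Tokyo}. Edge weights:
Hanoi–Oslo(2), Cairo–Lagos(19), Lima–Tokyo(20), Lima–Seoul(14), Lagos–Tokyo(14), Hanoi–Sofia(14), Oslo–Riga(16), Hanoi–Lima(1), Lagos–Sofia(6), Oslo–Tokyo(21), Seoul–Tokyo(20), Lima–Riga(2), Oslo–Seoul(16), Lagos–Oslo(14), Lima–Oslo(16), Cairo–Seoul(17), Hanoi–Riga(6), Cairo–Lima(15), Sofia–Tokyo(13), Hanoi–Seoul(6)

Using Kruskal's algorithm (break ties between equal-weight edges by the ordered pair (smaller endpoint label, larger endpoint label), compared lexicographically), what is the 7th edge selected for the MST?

Kruskal's algorithm — process edges by increasing weight (ties by edge label):
Hanoi–Lima (1): add — endpoints in different components.
Hanoi–Oslo (2): add — endpoints in different components.
Lima–Riga (2): add — endpoints in different components.
Hanoi–Riga (6): skip — Hanoi and Riga already connected.
Hanoi–Seoul (6): add — endpoints in different components.
Lagos–Sofia (6): add — endpoints in different components.
Sofia–Tokyo (13): add — endpoints in different components.
Hanoi–Sofia (14): add — endpoints in different components.
Lagos–Oslo (14): skip — Lagos and Oslo already connected.
Lagos–Tokyo (14): skip — Tokyo and Lagos already connected.
Lima–Seoul (14): skip — Lima and Seoul already connected.
Cairo–Lima (15): add — endpoints in different components.
The 7th edge added is Hanoi–Sofia.

Hanoi-Sofia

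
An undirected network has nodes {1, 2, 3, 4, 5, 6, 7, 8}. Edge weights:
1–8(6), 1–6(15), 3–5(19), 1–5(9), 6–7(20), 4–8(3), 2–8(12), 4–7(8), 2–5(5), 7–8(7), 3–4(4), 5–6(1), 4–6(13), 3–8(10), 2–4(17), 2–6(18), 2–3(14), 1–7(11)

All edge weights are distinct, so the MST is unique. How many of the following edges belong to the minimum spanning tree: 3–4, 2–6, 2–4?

1

Kruskal: consider edges lightest-first.
5–6 (1): add — endpoints in different components.
4–8 (3): add — endpoints in different components.
3–4 (4): add — endpoints in different components.
2–5 (5): add — endpoints in different components.
1–8 (6): add — endpoints in different components.
7–8 (7): add — endpoints in different components.
4–7 (8): skip — 4 and 7 already connected.
1–5 (9): add — endpoints in different components.
MST edge set: {5–6, 4–8, 3–4, 2–5, 1–8, 7–8, 1–5}.
Of the listed edges, {3–4} are in the MST → 1.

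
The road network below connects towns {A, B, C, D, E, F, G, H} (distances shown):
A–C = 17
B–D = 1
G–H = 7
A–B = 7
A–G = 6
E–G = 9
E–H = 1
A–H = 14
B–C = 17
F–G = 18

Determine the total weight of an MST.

57

Grow the tree from G using Prim:
Step 1: frontier [A–G 6, G–H 7, E–G 9, F–G 18] → take A–G (6); add A.
Step 2: frontier [A–B 7, A–H 14, A–C 17, G–H 7, E–G 9, F–G 18] → take A–B (7); add B.
Step 3: frontier [A–H 14, A–C 17, B–D 1, B–C 17, G–H 7, E–G 9, F–G 18] → take B–D (1); add D.
Step 4: frontier [A–H 14, A–C 17, B–C 17, G–H 7, E–G 9, F–G 18] → take G–H (7); add H.
Step 5: frontier [A–C 17, B–C 17, E–G 9, F–G 18, E–H 1] → take E–H (1); add E.
Step 6: frontier [A–C 17, B–C 17, F–G 18] → take A–C (17); add C.
Step 7: frontier [F–G 18] → take F–G (18); add F.
MST edges: A–G, A–B, B–D, G–H, E–H, A–C, F–G; total weight 6+7+1+7+1+17+18 = 57.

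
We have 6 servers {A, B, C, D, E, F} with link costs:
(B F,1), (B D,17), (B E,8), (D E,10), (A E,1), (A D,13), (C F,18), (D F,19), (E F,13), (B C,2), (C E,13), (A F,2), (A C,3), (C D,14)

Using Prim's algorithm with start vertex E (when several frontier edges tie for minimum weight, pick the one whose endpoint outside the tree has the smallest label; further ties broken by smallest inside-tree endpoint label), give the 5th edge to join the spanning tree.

D-E

Grow the tree from E using Prim:
Step 1: frontier [A E 1, B E 8, D E 10, C E 13, E F 13] → take A E (1); add A.
Step 2: frontier [A F 2, A C 3, A D 13, B E 8, D E 10, C E 13, E F 13] → take A F (2); add F.
Step 3: frontier [A C 3, A D 13, B E 8, D E 10, C E 13, B F 1, C F 18, D F 19] → take B F (1); add B.
Step 4: frontier [A C 3, A D 13, B C 2, B D 17, D E 10, C E 13, C F 18, D F 19] → take B C (2); add C.
Step 5: frontier [A D 13, B D 17, C D 14, D E 10, D F 19] → take D E (10); add D.
The 5th edge added is D E.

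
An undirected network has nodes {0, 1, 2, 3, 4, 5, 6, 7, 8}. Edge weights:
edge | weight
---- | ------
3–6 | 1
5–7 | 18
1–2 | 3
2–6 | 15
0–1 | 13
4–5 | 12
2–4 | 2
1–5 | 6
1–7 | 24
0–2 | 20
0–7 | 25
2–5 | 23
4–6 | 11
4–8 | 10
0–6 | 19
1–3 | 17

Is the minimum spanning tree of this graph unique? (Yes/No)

Kruskal: consider edges lightest-first.
3–6 (1): add — endpoints in different components.
2–4 (2): add — endpoints in different components.
1–2 (3): add — endpoints in different components.
1–5 (6): add — endpoints in different components.
4–8 (10): add — endpoints in different components.
4–6 (11): add — endpoints in different components.
4–5 (12): skip — 4 and 5 already connected.
0–1 (13): add — endpoints in different components.
2–6 (15): skip — 2 and 6 already connected.
1–3 (17): skip — 1 and 3 already connected.
5–7 (18): add — endpoints in different components.
Every non-tree edge has weight strictly greater than the heaviest edge on the tree path between its endpoints, so the MST is unique.

Yes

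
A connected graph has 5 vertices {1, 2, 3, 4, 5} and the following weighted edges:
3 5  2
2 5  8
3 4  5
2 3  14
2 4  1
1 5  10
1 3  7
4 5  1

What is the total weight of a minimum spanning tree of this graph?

Grow the tree from 1 using Prim:
Step 1: cheapest edge leaving the tree is 1 3 (7); add 3.
Step 2: cheapest edge leaving the tree is 3 5 (2); add 5.
Step 3: cheapest edge leaving the tree is 4 5 (1); add 4.
Step 4: cheapest edge leaving the tree is 2 4 (1); add 2.
MST edges: 1 3, 3 5, 4 5, 2 4; total weight 7+2+1+1 = 11.

11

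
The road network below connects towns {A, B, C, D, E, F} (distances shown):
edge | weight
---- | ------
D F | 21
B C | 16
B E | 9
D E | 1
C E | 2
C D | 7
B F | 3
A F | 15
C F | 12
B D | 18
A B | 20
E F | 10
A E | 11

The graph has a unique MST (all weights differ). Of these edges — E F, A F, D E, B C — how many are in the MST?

Kruskal: consider edges lightest-first.
D E (1): add. Components now {A} {B} {C} {D,E} {F}
C E (2): add. Components now {A} {B} {C,D,E} {F}
B F (3): add. Components now {A} {B,F} {C,D,E}
C D (7): skip — C and D already connected.
B E (9): add. Components now {A} {B,C,D,E,F}
E F (10): skip — E and F already connected.
A E (11): add. Components now {A,B,C,D,E,F}
MST edge set: {D E, C E, B F, B E, A E}.
Of the listed edges, {D E} are in the MST → 1.

1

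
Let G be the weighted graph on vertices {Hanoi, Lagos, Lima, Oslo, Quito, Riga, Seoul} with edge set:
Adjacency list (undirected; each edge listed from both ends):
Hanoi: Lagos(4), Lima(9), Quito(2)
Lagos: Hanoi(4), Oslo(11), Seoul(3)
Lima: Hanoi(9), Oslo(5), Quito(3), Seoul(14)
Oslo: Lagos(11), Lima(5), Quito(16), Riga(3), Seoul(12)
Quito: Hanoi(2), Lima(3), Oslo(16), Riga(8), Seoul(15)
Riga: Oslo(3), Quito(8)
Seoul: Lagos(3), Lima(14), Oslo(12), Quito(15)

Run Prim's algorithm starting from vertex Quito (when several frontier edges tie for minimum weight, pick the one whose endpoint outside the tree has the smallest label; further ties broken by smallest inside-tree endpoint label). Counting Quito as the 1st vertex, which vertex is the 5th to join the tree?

Prim, starting at Quito.
Step 1: frontier [Hanoi Quito 2, Lima Quito 3, Quito Riga 8, Quito Seoul 15, Oslo Quito 16] → take Hanoi Quito (2); add Hanoi.
Step 2: frontier [Hanoi Lagos 4, Hanoi Lima 9, Lima Quito 3, Quito Riga 8, Quito Seoul 15, Oslo Quito 16] → take Lima Quito (3); add Lima.
Step 3: frontier [Hanoi Lagos 4, Lima Oslo 5, Lima Seoul 14, Quito Riga 8, Quito Seoul 15, Oslo Quito 16] → take Hanoi Lagos (4); add Lagos.
Step 4: frontier [Lagos Seoul 3, Lagos Oslo 11, Lima Oslo 5, Lima Seoul 14, Quito Riga 8, Quito Seoul 15, Oslo Quito 16] → take Lagos Seoul (3); add Seoul.
Step 5: frontier [Lagos Oslo 11, Lima Oslo 5, Quito Riga 8, Oslo Quito 16, Oslo Seoul 12] → take Lima Oslo (5); add Oslo.
Step 6: frontier [Oslo Riga 3, Quito Riga 8] → take Oslo Riga (3); add Riga.
Vertex order: Quito, Hanoi, Lima, Lagos, Seoul, Oslo, Riga. The 5th vertex is Seoul.

Seoul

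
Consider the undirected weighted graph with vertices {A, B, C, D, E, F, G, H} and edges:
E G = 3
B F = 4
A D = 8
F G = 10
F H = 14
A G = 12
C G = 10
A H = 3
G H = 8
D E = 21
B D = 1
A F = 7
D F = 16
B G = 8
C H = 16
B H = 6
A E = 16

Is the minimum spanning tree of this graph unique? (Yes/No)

No

Sort edges by weight, then run Kruskal:
B D (1): add — endpoints in different components.
A H (3): add — endpoints in different components.
E G (3): add — endpoints in different components.
B F (4): add — endpoints in different components.
B H (6): add — endpoints in different components.
A F (7): skip — A and F already connected.
A D (8): skip — A and D already connected.
B G (8): add — endpoints in different components.
G H (8): skip — G and H already connected.
C G (10): add — endpoints in different components.
Non-tree edge G H has weight 8, equal to the heaviest edge on its tree cycle — swapping gives another MST of the same weight. Not unique.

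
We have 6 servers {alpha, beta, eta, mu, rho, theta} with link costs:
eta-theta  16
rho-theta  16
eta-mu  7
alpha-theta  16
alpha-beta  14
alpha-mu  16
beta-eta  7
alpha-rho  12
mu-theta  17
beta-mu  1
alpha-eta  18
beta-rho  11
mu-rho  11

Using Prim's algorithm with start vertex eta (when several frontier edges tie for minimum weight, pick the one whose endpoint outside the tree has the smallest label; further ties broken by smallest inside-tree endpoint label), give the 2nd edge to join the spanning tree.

Prim, starting at eta.
Step 1: cheapest edge leaving the tree is beta-eta (7); add beta.
Step 2: cheapest edge leaving the tree is beta-mu (1); add mu.
Step 3: cheapest edge leaving the tree is beta-rho (11); add rho.
Step 4: cheapest edge leaving the tree is alpha-rho (12); add alpha.
Step 5: cheapest edge leaving the tree is alpha-theta (16); add theta.
The 2nd edge added is beta-mu.

beta-mu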